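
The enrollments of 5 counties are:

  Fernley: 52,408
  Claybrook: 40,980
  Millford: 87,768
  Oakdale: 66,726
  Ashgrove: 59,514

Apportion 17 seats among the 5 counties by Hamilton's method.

Fernley 3, Claybrook 2, Millford 5, Oakdale 4, Ashgrove 3

The standard divisor is 307396/17 ≈ 18082.118.
Standard quotas: Fernley 2.8983, Claybrook 2.2663, Millford 4.8539, Oakdale 3.6902, Ashgrove 3.2913.
Lower quotas: Fernley 2, Claybrook 2, Millford 4, Oakdale 3, Ashgrove 3 (sum 14, leaving 3 seats).
Remainders in descending order: Fernley 0.8983, Millford 0.8539, Oakdale 0.6902, Ashgrove 0.2913, Claybrook 0.2663.
Largest remainders: Fernley, Millford, Oakdale receive the extra seats.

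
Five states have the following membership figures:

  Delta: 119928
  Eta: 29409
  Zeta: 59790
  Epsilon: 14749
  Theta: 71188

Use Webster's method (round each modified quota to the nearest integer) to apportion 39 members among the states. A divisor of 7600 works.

With modified divisor 7600: modified quotas Delta 15.780, Eta 3.870, Zeta 7.867, Epsilon 1.941, Theta 9.367.
Rounding to the nearest integer: Delta 16, Eta 4, Zeta 8, Epsilon 2, Theta 9 (total 39).

Delta: 16, Eta: 4, Zeta: 8, Epsilon: 2, Theta: 9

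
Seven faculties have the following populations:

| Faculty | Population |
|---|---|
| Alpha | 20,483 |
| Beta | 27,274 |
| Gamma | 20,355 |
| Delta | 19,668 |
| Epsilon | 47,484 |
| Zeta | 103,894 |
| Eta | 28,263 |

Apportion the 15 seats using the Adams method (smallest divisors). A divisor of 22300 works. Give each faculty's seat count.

With modified divisor 22300: modified quotas Alpha 0.919, Beta 1.223, Gamma 0.913, Delta 0.882, Epsilon 2.129, Zeta 4.659, Eta 1.267.
Rounding up: Alpha 1, Beta 2, Gamma 1, Delta 1, Epsilon 3, Zeta 5, Eta 2 (total 15).

Alpha 1, Beta 2, Gamma 1, Delta 1, Epsilon 3, Zeta 5, Eta 2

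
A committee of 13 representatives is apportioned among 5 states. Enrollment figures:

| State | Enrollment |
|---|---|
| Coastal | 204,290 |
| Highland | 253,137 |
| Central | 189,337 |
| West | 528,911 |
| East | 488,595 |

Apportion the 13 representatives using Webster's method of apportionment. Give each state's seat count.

Coastal 2, Highland 2, Central 1, West 4, East 4

Standard divisor 1664270/13 ≈ 128020.769; standard quotas: Coastal 1.596, Highland 1.977, Central 1.479, West 4.131, East 3.817.
Rounding to the nearest integer gives Coastal 2, Highland 2, Central 1, West 4, East 4 — total 13, matching the house size, so no adjustment is needed.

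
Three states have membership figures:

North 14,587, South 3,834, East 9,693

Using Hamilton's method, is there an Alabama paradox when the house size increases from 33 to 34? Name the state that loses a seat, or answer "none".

South

At 33 seats: North 17, South 5, East 11.
At 34 seats: North 18, South 4, East 12.
South drops from 5 to 4.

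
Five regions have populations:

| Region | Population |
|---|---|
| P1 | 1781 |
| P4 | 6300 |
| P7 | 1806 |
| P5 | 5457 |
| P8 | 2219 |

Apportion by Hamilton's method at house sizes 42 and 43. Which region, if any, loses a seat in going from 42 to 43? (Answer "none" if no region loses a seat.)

At 42 seats: P1 4, P4 15, P7 5, P5 13, P8 5.
At 43 seats: P1 4, P4 16, P7 4, P5 13, P8 6.
P7 drops from 5 to 4.

P7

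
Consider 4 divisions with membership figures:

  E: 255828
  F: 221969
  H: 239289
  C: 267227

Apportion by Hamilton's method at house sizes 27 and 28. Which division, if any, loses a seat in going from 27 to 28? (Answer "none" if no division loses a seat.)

none

At 27 seats: E 7, F 6, H 7, C 7.
At 28 seats: E 7, F 6, H 7, C 8.
No division's allocation decreased.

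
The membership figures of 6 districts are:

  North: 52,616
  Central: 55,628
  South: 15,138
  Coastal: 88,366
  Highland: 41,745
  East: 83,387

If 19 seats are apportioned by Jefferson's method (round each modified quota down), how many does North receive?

Standard divisor 336880/19 ≈ 17730.526; standard quotas: North 2.968, Central 3.137, South 0.854, Coastal 4.984, Highland 2.354, East 4.703.
Rounding down gives 2, 3, 0, 4, 2, 4 = 15 seats, so the divisor must be adjusted.
With modified divisor 14809.7: modified quotas North 3.553, Central 3.756, South 1.022, Coastal 5.967, Highland 2.819, East 5.631.
Rounding down: North 3, Central 3, South 1, Coastal 5, Highland 2, East 5 (total 19).
North receives 3.

3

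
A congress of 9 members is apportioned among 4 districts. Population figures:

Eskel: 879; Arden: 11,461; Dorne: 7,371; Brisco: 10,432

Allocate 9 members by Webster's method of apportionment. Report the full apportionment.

Eskel 0; Arden 4; Dorne 2; Brisco 3

Standard divisor 30143/9 ≈ 3349.222; standard quotas: Eskel 0.262, Arden 3.422, Dorne 2.201, Brisco 3.115.
Rounding to the nearest integer gives 0, 3, 2, 3 = 8 seats, so the divisor must be adjusted.
With modified divisor 3100: modified quotas Eskel 0.284, Arden 3.697, Dorne 2.378, Brisco 3.365.
Rounding to the nearest integer: Eskel 0, Arden 4, Dorne 2, Brisco 3 (total 9).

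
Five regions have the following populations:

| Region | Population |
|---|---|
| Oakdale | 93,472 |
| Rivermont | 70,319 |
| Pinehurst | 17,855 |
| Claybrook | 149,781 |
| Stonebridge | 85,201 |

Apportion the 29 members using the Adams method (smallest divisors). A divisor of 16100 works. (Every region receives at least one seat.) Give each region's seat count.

Oakdale: 6, Rivermont: 5, Pinehurst: 2, Claybrook: 10, Stonebridge: 6

With modified divisor 16100: modified quotas Oakdale 5.806, Rivermont 4.368, Pinehurst 1.109, Claybrook 9.303, Stonebridge 5.292.
Rounding up: Oakdale 6, Rivermont 5, Pinehurst 2, Claybrook 10, Stonebridge 6 (total 29).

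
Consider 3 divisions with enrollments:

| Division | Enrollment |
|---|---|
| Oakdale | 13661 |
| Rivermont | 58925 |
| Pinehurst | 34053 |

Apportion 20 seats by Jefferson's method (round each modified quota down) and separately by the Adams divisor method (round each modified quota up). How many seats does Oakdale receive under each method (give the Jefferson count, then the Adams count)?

2 and 3

Jefferson: Oakdale 2, Rivermont 12, Pinehurst 6.
Adams: Oakdale 3, Rivermont 11, Pinehurst 6.
Oakdale gets 2 under Jefferson and 3 under Adams.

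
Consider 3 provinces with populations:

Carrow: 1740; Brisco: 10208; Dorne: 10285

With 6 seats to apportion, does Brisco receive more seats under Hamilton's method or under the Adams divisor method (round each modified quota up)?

Hamilton: Carrow 0, Brisco 3, Dorne 3.
Adams: Carrow 1, Brisco 2, Dorne 3.
Brisco gets 3 under Hamilton and 2 under Adams.

Hamilton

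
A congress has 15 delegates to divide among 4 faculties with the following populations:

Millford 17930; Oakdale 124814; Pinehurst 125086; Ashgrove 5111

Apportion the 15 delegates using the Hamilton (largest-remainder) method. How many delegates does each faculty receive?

Millford=1; Oakdale=7; Pinehurst=7; Ashgrove=0

Standard divisor: 272941 ÷ 15 ≈ 18196.067.
Standard quotas: Millford 0.9854, Oakdale 6.8594, Pinehurst 6.8743, Ashgrove 0.2809.
Lower quotas: Millford 0, Oakdale 6, Pinehurst 6, Ashgrove 0 (sum 12, leaving 3 seats).
Remainders in descending order: Millford 0.9854, Pinehurst 0.8743, Oakdale 0.8594, Ashgrove 0.2809.
Largest remainders: Millford, Pinehurst, Oakdale receive the extra seats.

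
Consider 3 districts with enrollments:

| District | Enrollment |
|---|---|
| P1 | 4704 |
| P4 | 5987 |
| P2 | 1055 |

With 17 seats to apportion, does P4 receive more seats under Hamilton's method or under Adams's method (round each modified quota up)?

Hamilton: P1 7, P4 9, P2 1.
Adams: P1 7, P4 8, P2 2.
P4 gets 9 under Hamilton and 8 under Adams.

Hamilton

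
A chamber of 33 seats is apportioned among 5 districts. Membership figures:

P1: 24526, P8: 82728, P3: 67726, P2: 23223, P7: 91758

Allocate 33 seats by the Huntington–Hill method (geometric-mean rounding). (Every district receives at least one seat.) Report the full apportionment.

With divisor 8900: modified quotas P1 2.756, P8 9.295, P3 7.610, P2 2.609, P7 10.310.
Geometric-mean thresholds: P1 √(2·3)=2.449, P8 √(9·10)=9.487, P3 √(7·8)=7.483, P2 √(2·3)=2.449, P7 √(10·11)=10.488.
Each quota rounded against its threshold gives P1 3, P8 9, P3 8, P2 3, P7 10 (total 33).

P1: 3, P8: 9, P3: 8, P2: 3, P7: 10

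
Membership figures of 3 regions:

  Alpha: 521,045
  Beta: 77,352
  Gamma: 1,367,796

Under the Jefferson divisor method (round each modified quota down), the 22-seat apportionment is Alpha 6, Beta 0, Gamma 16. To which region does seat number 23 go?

Priority for the next seat is population ÷ (current seats + 1).
Priorities: Alpha 74435.000, Beta 77352.000, Gamma 80458.588.
Highest priority: Gamma.

Gamma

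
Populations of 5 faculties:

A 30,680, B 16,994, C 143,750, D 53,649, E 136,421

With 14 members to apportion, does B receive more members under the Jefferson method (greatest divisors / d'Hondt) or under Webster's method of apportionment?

Jefferson: A 1, B 0, C 6, D 2, E 5.
Webster: A 1, B 1, C 5, D 2, E 5.
B gets 0 under Jefferson and 1 under Webster.

Webster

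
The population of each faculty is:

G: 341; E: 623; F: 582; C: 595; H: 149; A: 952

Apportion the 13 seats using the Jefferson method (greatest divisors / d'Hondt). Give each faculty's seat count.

G: 1, E: 3, F: 2, C: 3, H: 0, A: 4

Standard divisor 3242/13 ≈ 249.385; standard quotas: G 1.367, E 2.498, F 2.334, C 2.386, H 0.597, A 3.817.
Rounding down gives 1, 2, 2, 2, 0, 3 = 10 seats, so the divisor must be adjusted.
With modified divisor 196: modified quotas G 1.740, E 3.179, F 2.969, C 3.036, H 0.760, A 4.857.
Rounding down: G 1, E 3, F 2, C 3, H 0, A 4 (total 13).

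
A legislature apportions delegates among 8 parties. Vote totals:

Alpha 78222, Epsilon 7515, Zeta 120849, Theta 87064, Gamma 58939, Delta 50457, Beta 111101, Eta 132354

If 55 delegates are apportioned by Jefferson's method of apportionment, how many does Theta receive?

7

Standard divisor 646501/55 ≈ 11754.564; standard quotas: Alpha 6.655, Epsilon 0.639, Zeta 10.281, Theta 7.407, Gamma 5.014, Delta 4.293, Beta 9.452, Eta 11.260.
Rounding down gives 6, 0, 10, 7, 5, 4, 9, 11 = 52 seats, so the divisor must be adjusted.
With modified divisor 11010: modified quotas Alpha 7.105, Epsilon 0.683, Zeta 10.976, Theta 7.908, Gamma 5.353, Delta 4.583, Beta 10.091, Eta 12.021.
Rounding down: Alpha 7, Epsilon 0, Zeta 10, Theta 7, Gamma 5, Delta 4, Beta 10, Eta 12 (total 55).
Theta receives 7.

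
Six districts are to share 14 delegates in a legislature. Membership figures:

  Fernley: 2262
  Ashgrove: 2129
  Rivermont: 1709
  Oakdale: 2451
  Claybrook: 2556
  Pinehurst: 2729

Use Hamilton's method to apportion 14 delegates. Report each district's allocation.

Fernley=2, Ashgrove=2, Rivermont=2, Oakdale=2, Claybrook=3, Pinehurst=3

Total 13836; standard divisor 13836/14 ≈ 988.286.
Standard quotas: Fernley 2.289, Ashgrove 2.154, Rivermont 1.729, Oakdale 2.480, Claybrook 2.586, Pinehurst 2.761.
Lower quotas: Fernley 2, Ashgrove 2, Rivermont 1, Oakdale 2, Claybrook 2, Pinehurst 2 (sum 11, leaving 3 seats).
Remainders in descending order: Pinehurst 0.761, Rivermont 0.729, Claybrook 0.586, Oakdale 0.480, Fernley 0.289, Ashgrove 0.154.
Largest remainders: Pinehurst, Rivermont, Claybrook receive the extra seats.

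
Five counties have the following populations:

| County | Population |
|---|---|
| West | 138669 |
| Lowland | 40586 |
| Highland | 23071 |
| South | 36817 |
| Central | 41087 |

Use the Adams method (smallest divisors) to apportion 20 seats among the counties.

Standard divisor 280230/20 ≈ 14011.5; standard quotas: West 9.897, Lowland 2.897, Highland 1.647, South 2.628, Central 2.932.
Rounding up gives 10, 3, 2, 3, 3 = 21 seats, so the divisor must be adjusted.
With modified divisor 16400: modified quotas West 8.455, Lowland 2.475, Highland 1.407, South 2.245, Central 2.505.
Rounding up: West 9, Lowland 3, Highland 2, South 3, Central 3 (total 20).

West 9, Lowland 3, Highland 2, South 3, Central 3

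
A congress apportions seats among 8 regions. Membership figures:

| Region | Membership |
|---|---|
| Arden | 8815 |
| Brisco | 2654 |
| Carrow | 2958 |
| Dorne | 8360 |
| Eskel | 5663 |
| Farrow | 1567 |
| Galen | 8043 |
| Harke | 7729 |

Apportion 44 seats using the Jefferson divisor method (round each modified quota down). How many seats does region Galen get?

Standard divisor 45789/44 ≈ 1040.659; standard quotas: Arden 8.471, Brisco 2.550, Carrow 2.842, Dorne 8.033, Eskel 5.442, Farrow 1.506, Galen 7.729, Harke 7.427.
Rounding down gives 8, 2, 2, 8, 5, 1, 7, 7 = 40 seats, so the divisor must be adjusted.
With modified divisor 950: modified quotas Arden 9.279, Brisco 2.794, Carrow 3.114, Dorne 8.800, Eskel 5.961, Farrow 1.649, Galen 8.466, Harke 8.136.
Rounding down: Arden 9, Brisco 2, Carrow 3, Dorne 8, Eskel 5, Farrow 1, Galen 8, Harke 8 (total 44).
Galen receives 8.

8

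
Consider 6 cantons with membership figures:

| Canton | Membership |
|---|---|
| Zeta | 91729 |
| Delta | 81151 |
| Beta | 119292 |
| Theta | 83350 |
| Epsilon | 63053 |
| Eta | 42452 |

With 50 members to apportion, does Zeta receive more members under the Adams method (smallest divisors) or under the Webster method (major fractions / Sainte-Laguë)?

Webster

Adams: Zeta 9, Delta 8, Beta 12, Theta 9, Epsilon 7, Eta 5.
Webster: Zeta 10, Delta 8, Beta 12, Theta 9, Epsilon 7, Eta 4.
Zeta gets 9 under Adams and 10 under Webster.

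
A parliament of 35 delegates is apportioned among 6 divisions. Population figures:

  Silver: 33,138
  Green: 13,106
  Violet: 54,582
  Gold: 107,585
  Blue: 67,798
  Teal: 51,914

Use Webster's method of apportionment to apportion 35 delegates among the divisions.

Silver: 4, Green: 1, Violet: 6, Gold: 11, Blue: 7, Teal: 6

Standard divisor 328123/35 ≈ 9374.943; standard quotas: Silver 3.535, Green 1.398, Violet 5.822, Gold 11.476, Blue 7.232, Teal 5.538.
Rounding to the nearest integer gives Silver 4, Green 1, Violet 6, Gold 11, Blue 7, Teal 6 — total 35, matching the house size, so no adjustment is needed.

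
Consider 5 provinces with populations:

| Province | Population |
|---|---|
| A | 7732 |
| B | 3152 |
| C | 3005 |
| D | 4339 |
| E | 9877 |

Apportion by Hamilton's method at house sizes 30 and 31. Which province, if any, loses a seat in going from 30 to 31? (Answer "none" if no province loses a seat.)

none

At 30 seats: A 8, B 3, C 3, D 5, E 11.
At 31 seats: A 9, B 3, C 3, D 5, E 11.
No province's allocation decreased.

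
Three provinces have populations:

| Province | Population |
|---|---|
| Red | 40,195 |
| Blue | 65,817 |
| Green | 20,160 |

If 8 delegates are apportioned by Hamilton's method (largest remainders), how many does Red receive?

3

Total 126172; standard divisor 126172/8 ≈ 15771.5.
Standard quotas: Red 2.5486, Blue 4.1732, Green 1.2783.
Lower quotas: Red 2, Blue 4, Green 1 (sum 7, leaving 1 seat).
Remainders in descending order: Red 0.5486, Green 0.2783, Blue 0.1732.
Largest remainder: Red receives the extra seat.
Red receives 3.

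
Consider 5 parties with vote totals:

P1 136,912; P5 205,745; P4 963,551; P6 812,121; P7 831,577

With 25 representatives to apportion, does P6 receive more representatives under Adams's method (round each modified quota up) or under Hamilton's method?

Hamilton

Adams: P1 2, P5 2, P4 8, P6 6, P7 7.
Hamilton: P1 1, P5 2, P4 8, P6 7, P7 7.
P6 gets 6 under Adams and 7 under Hamilton.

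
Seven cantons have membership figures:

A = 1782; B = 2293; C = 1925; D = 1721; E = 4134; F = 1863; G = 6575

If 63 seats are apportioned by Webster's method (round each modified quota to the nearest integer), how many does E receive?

13

Standard divisor 20293/63 ≈ 322.111; standard quotas: A 5.532, B 7.119, C 5.976, D 5.343, E 12.834, F 5.784, G 20.412.
Rounding to the nearest integer gives A 6, B 7, C 6, D 5, E 13, F 6, G 20 — total 63, matching the house size, so no adjustment is needed.
E receives 13.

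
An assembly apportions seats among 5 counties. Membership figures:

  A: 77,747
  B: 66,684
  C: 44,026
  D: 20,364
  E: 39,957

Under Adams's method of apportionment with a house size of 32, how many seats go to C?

6

Standard divisor 248778/32 ≈ 7774.312; standard quotas: A 10.000, B 8.577, C 5.663, D 2.619, E 5.140.
Rounding up gives 11, 9, 6, 3, 6 = 35 seats, so the divisor must be adjusted.
With modified divisor 8500: modified quotas A 9.147, B 7.845, C 5.180, D 2.396, E 4.701.
Rounding up: A 10, B 8, C 6, D 3, E 5 (total 32).
C receives 6.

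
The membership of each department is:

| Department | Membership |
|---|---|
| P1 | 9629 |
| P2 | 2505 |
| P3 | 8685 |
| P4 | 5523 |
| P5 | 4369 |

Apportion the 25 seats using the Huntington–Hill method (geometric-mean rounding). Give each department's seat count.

P1 8, P2 2, P3 7, P4 4, P5 4

With divisor 1248: modified quotas P1 7.716, P2 2.007, P3 6.959, P4 4.425, P5 3.501.
Geometric-mean thresholds: P1 √(7·8)=7.483, P2 √(2·3)=2.449, P3 √(6·7)=6.481, P4 √(4·5)=4.472, P5 √(3·4)=3.464.
Each quota rounded against its threshold gives P1 8, P2 2, P3 7, P4 4, P5 4 (total 25).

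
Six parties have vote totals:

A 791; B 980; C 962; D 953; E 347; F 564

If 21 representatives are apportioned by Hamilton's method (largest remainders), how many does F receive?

Standard divisor: 4597 ÷ 21 ≈ 218.905.
Standard quotas: A 3.613, B 4.477, C 4.395, D 4.353, E 1.585, F 2.576.
Lower quotas: A 3, B 4, C 4, D 4, E 1, F 2 (sum 18, leaving 3 seats).
Remainders in descending order: A 0.613, E 0.585, F 0.576, B 0.477, C 0.395, D 0.353.
The surplus seats go to A, E, F.
F receives 3.

3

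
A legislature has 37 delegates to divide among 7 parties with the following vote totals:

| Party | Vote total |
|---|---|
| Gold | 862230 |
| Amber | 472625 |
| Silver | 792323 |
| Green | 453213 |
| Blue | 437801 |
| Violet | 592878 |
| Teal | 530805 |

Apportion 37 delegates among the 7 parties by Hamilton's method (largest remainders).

Gold: 8, Amber: 4, Silver: 7, Green: 4, Blue: 4, Violet: 5, Teal: 5

Total 4141875; standard divisor 4141875/37 ≈ 111942.568.
Standard quotas: Gold 7.7024, Amber 4.2220, Silver 7.0779, Green 4.0486, Blue 3.9109, Violet 5.2963, Teal 4.7418.
Lower quotas: Gold 7, Amber 4, Silver 7, Green 4, Blue 3, Violet 5, Teal 4 (sum 34, leaving 3 seats).
Remainders in descending order: Blue 0.9109, Teal 0.7418, Gold 0.7024, Violet 0.2963, Amber 0.2220, Silver 0.0779, Green 0.0486.
The surplus seats go to Blue, Teal, Gold.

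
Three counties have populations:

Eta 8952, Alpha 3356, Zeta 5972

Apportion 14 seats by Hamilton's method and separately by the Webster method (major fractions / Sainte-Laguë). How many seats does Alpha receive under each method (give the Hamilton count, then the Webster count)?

Hamilton: Eta 7, Alpha 2, Zeta 5.
Webster: Eta 7, Alpha 3, Zeta 4.
Alpha gets 2 under Hamilton and 3 under Webster.

2 and 3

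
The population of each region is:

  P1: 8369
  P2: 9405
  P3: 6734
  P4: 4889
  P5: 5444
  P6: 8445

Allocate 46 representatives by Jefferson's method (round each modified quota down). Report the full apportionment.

P1 9, P2 10, P3 7, P4 5, P5 6, P6 9

Standard divisor 43286/46 ≈ 941; standard quotas: P1 8.894, P2 9.995, P3 7.156, P4 5.196, P5 5.785, P6 8.974.
Rounding down gives 8, 9, 7, 5, 5, 8 = 42 seats, so the divisor must be adjusted.
With modified divisor 900: modified quotas P1 9.299, P2 10.450, P3 7.482, P4 5.432, P5 6.049, P6 9.383.
Rounding down: P1 9, P2 10, P3 7, P4 5, P5 6, P6 9 (total 46).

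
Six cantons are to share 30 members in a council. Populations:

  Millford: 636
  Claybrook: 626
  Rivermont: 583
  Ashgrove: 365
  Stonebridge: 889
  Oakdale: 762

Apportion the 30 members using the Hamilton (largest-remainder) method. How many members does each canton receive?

Millford 5; Claybrook 5; Rivermont 4; Ashgrove 3; Stonebridge 7; Oakdale 6

The standard divisor is 3861/30 ≈ 128.7.
Standard quotas: Millford 4.942, Claybrook 4.864, Rivermont 4.530, Ashgrove 2.836, Stonebridge 6.908, Oakdale 5.921.
Lower quotas: Millford 4, Claybrook 4, Rivermont 4, Ashgrove 2, Stonebridge 6, Oakdale 5 (sum 25, leaving 5 seats).
Remainders in descending order: Millford 0.942, Oakdale 0.921, Stonebridge 0.908, Claybrook 0.864, Ashgrove 0.836, Rivermont 0.530.
Largest remainders: Millford, Oakdale, Stonebridge, Claybrook, Ashgrove receive the extra seats.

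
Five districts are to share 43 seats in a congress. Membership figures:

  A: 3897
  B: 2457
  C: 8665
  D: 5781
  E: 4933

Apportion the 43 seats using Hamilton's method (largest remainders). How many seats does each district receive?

The standard divisor is 25733/43 ≈ 598.442.
Standard quotas: A 6.5119, B 4.1057, C 14.4793, D 9.6601, E 8.2431.
Lower quotas: A 6, B 4, C 14, D 9, E 8 (sum 41, leaving 2 seats).
Remainders in descending order: D 0.6601, A 0.5119, C 0.4793, E 0.2431, B 0.1057.
The surplus seats go to D, A.

A=7, B=4, C=14, D=10, E=8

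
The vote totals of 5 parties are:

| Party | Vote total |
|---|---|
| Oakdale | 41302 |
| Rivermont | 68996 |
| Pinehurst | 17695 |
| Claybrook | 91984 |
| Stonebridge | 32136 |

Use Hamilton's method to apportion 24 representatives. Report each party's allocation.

Total 252113; standard divisor 252113/24 ≈ 10504.708.
Standard quotas: Oakdale 3.9318, Rivermont 6.5681, Pinehurst 1.6845, Claybrook 8.7565, Stonebridge 3.0592.
Lower quotas: Oakdale 3, Rivermont 6, Pinehurst 1, Claybrook 8, Stonebridge 3 (sum 21, leaving 3 seats).
Remainders in descending order: Oakdale 0.9318, Claybrook 0.7565, Pinehurst 0.6845, Rivermont 0.5681, Stonebridge 0.0592.
Largest remainders: Oakdale, Claybrook, Pinehurst receive the extra seats.

Oakdale 4, Rivermont 6, Pinehurst 2, Claybrook 9, Stonebridge 3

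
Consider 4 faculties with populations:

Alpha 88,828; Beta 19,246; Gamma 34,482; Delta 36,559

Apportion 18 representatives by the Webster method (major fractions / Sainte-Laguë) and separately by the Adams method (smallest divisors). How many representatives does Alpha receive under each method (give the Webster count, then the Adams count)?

9 and 8

Webster: Alpha 9, Beta 2, Gamma 3, Delta 4.
Adams: Alpha 8, Beta 2, Gamma 4, Delta 4.
Alpha gets 9 under Webster and 8 under Adams.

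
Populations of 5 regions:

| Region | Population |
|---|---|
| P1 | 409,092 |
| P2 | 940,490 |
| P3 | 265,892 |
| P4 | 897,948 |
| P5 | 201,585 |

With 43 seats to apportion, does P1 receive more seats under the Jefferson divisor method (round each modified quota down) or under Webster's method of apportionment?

Jefferson: P1 6, P2 15, P3 4, P4 15, P5 3.
Webster: P1 7, P2 15, P3 4, P4 14, P5 3.
P1 gets 6 under Jefferson and 7 under Webster.

Webster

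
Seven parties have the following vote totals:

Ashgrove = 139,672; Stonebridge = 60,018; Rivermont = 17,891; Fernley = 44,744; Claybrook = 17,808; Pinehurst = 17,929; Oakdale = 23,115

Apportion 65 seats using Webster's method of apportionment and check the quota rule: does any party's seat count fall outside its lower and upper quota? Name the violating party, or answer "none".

Standard quotas: Ashgrove 28.267, Stonebridge 12.146, Rivermont 3.621, Fernley 9.055, Claybrook 3.604, Pinehurst 3.628, Oakdale 4.678.
Webster allocation: Ashgrove 27, Stonebridge 12, Rivermont 4, Fernley 9, Claybrook 4, Pinehurst 4, Oakdale 5.
Ashgrove has quota 28.267 (lower 28, upper 29) but receives 27 — outside the quota interval.

Ashgrove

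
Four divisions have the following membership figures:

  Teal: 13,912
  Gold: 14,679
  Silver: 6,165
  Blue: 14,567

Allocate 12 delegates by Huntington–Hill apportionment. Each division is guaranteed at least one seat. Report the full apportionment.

With divisor 4221: modified quotas Teal 3.296, Gold 3.478, Silver 1.461, Blue 3.451.
Geometric-mean thresholds: Teal √(3·4)=3.464, Gold √(3·4)=3.464, Silver √(1·2)=1.414, Blue √(3·4)=3.464.
Each quota rounded against its threshold gives Teal 3, Gold 4, Silver 2, Blue 3 (total 12).

Teal: 3, Gold: 4, Silver: 2, Blue: 3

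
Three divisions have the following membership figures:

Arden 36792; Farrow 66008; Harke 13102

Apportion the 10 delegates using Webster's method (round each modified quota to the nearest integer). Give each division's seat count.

Standard divisor 115902/10 ≈ 11590.2; standard quotas: Arden 3.174, Farrow 5.695, Harke 1.130.
Rounding to the nearest integer gives Arden 3, Farrow 6, Harke 1 — total 10, matching the house size, so no adjustment is needed.

Arden: 3, Farrow: 6, Harke: 1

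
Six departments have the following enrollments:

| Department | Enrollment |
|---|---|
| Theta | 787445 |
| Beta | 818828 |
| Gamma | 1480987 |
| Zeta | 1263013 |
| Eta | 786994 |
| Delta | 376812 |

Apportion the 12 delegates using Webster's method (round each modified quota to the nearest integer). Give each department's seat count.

Theta: 2; Beta: 2; Gamma: 3; Zeta: 2; Eta: 2; Delta: 1

Standard divisor 5514079/12 ≈ 459506.583; standard quotas: Theta 1.714, Beta 1.782, Gamma 3.223, Zeta 2.749, Eta 1.713, Delta 0.820.
Rounding to the nearest integer gives 2, 2, 3, 3, 2, 1 = 13 seats, so the divisor must be adjusted.
With modified divisor 514900: modified quotas Theta 1.529, Beta 1.590, Gamma 2.876, Zeta 2.453, Eta 1.528, Delta 0.732.
Rounding to the nearest integer: Theta 2, Beta 2, Gamma 3, Zeta 2, Eta 2, Delta 1 (total 12).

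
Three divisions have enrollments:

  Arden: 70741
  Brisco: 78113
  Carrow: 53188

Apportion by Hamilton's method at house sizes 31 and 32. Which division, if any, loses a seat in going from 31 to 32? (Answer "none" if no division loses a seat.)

none

At 31 seats: Arden 11, Brisco 12, Carrow 8.
At 32 seats: Arden 11, Brisco 12, Carrow 9.
No division's allocation decreased.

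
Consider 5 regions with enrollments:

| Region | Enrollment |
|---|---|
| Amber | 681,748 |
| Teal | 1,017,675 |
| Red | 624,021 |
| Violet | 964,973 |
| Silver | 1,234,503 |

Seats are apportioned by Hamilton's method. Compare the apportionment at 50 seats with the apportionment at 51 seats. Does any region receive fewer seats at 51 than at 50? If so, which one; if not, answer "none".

At 50 seats: Amber 7, Teal 11, Red 7, Violet 11, Silver 14.
At 51 seats: Amber 8, Teal 11, Red 7, Violet 11, Silver 14.
No region's allocation decreased.

none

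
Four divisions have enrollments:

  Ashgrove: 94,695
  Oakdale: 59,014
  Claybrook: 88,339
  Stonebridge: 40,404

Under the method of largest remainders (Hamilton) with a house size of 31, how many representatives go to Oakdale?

7

Total 282452; standard divisor 282452/31 ≈ 9111.355.
Standard quotas: Ashgrove 10.3931, Oakdale 6.4770, Claybrook 9.6955, Stonebridge 4.4345.
Lower quotas: Ashgrove 10, Oakdale 6, Claybrook 9, Stonebridge 4 (sum 29, leaving 2 seats).
Remainders in descending order: Claybrook 0.6955, Oakdale 0.4770, Stonebridge 0.4345, Ashgrove 0.3931.
Largest remainders: Claybrook, Oakdale receive the extra seats.
Oakdale receives 7.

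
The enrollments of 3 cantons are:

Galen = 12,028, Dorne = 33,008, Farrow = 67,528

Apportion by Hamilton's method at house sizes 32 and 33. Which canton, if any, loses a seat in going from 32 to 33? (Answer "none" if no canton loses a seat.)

At 32 seats: Galen 4, Dorne 9, Farrow 19.
At 33 seats: Galen 3, Dorne 10, Farrow 20.
Galen drops from 4 to 3.

Galen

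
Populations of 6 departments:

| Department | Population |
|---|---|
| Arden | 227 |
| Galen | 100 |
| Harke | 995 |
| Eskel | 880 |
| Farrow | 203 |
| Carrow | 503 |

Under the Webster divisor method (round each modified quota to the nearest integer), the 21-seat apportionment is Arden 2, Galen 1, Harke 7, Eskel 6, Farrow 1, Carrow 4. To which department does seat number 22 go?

Eskel

Priority for the next seat is population ÷ (current seats + 0.5).
Priorities: Arden 90.800, Galen 66.667, Harke 132.667, Eskel 135.385, Farrow 135.333, Carrow 111.778.
Highest priority: Eskel.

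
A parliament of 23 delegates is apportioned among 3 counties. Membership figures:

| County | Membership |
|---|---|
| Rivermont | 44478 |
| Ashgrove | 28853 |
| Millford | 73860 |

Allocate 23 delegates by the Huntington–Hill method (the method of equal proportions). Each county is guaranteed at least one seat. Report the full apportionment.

Rivermont 7, Ashgrove 5, Millford 11

With divisor 6440: modified quotas Rivermont 6.907, Ashgrove 4.480, Millford 11.469.
Geometric-mean thresholds: Rivermont √(6·7)=6.481, Ashgrove √(4·5)=4.472, Millford √(11·12)=11.489.
Each quota rounded against its threshold gives Rivermont 7, Ashgrove 5, Millford 11 (total 23).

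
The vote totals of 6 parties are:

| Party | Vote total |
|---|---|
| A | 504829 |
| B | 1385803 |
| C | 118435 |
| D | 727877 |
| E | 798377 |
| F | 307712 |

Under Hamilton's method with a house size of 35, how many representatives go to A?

Total 3843033; standard divisor 3843033/35 ≈ 109800.943.
Standard quotas: A 4.5977, B 12.6210, C 1.0786, D 6.6291, E 7.2711, F 2.8025.
Lower quotas: A 4, B 12, C 1, D 6, E 7, F 2 (sum 32, leaving 3 seats).
Remainders in descending order: F 0.8025, D 0.6291, B 0.6210, A 0.5977, E 0.2711, C 0.0786.
The surplus seats go to F, D, B.
A receives 4.

4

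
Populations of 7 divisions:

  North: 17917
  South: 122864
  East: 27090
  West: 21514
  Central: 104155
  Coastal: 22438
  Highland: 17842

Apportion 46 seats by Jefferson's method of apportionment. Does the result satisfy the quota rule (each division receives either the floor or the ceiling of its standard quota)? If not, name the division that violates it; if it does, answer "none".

Standard quotas: North 2.469, South 16.931, East 3.733, West 2.965, Central 14.352, Coastal 3.092, Highland 2.459.
Jefferson allocation: North 2, South 18, East 3, West 3, Central 15, Coastal 3, Highland 2.
South has quota 16.931 (lower 16, upper 17) but receives 18 — outside the quota interval.

South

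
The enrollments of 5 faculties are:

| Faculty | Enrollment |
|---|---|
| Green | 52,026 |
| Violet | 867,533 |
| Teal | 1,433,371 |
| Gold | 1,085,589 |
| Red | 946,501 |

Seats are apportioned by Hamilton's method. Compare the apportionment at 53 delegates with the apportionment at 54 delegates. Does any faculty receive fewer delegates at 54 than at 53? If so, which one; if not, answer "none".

Green

At 53 seats: Green 1, Violet 11, Teal 17, Gold 13, Red 11.
At 54 seats: Green 0, Violet 11, Teal 18, Gold 13, Red 12.
Green drops from 1 to 0.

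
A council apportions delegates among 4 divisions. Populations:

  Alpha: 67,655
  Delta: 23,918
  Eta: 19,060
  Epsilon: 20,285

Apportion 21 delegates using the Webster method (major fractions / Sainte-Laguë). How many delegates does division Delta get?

Standard divisor 130918/21 ≈ 6234.19; standard quotas: Alpha 10.852, Delta 3.837, Eta 3.057, Epsilon 3.254.
Rounding to the nearest integer gives Alpha 11, Delta 4, Eta 3, Epsilon 3 — total 21, matching the house size, so no adjustment is needed.
Delta receives 4.

4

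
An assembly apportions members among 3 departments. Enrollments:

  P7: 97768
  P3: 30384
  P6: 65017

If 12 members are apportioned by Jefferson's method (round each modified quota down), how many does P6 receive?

4

Standard divisor 193169/12 ≈ 16097.417; standard quotas: P7 6.074, P3 1.888, P6 4.039.
Rounding down gives 6, 1, 4 = 11 seats, so the divisor must be adjusted.
With modified divisor 14600: modified quotas P7 6.696, P3 2.081, P6 4.453.
Rounding down: P7 6, P3 2, P6 4 (total 12).
P6 receives 4.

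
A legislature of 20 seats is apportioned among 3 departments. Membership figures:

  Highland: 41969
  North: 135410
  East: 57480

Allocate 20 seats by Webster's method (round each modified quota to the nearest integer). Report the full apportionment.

Highland: 4; North: 11; East: 5

Standard divisor 234859/20 ≈ 11742.95; standard quotas: Highland 3.574, North 11.531, East 4.895.
Rounding to the nearest integer gives 4, 12, 5 = 21 seats, so the divisor must be adjusted.
With modified divisor 11900: modified quotas Highland 3.527, North 11.379, East 4.830.
Rounding to the nearest integer: Highland 4, North 11, East 5 (total 20).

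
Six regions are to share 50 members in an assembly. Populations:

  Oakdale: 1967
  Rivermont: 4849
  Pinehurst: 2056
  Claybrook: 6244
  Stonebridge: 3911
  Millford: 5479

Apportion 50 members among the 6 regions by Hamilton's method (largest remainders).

Total 24506; standard divisor 24506/50 ≈ 490.12.
Standard quotas: Oakdale 4.0133, Rivermont 9.8935, Pinehurst 4.1949, Claybrook 12.7397, Stonebridge 7.9797, Millford 11.1789.
Lower quotas: Oakdale 4, Rivermont 9, Pinehurst 4, Claybrook 12, Stonebridge 7, Millford 11 (sum 47, leaving 3 seats).
Remainders in descending order: Stonebridge 0.9797, Rivermont 0.8935, Claybrook 0.7397, Pinehurst 0.1949, Millford 0.1789, Oakdale 0.0133.
Largest remainders: Stonebridge, Rivermont, Claybrook receive the extra seats.

Oakdale 4; Rivermont 10; Pinehurst 4; Claybrook 13; Stonebridge 8; Millford 11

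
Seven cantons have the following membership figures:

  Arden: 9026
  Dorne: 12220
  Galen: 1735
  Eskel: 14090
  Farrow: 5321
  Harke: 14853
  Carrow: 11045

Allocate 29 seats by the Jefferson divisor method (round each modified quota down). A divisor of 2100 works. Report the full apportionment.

Arden: 4, Dorne: 5, Galen: 0, Eskel: 6, Farrow: 2, Harke: 7, Carrow: 5

With modified divisor 2100: modified quotas Arden 4.298, Dorne 5.819, Galen 0.826, Eskel 6.710, Farrow 2.534, Harke 7.073, Carrow 5.260.
Rounding down: Arden 4, Dorne 5, Galen 0, Eskel 6, Farrow 2, Harke 7, Carrow 5 (total 29).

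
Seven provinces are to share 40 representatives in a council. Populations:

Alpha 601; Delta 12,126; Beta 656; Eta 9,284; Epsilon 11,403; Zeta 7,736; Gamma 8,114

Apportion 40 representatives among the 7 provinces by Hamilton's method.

Alpha=0, Delta=10, Beta=1, Eta=7, Epsilon=9, Zeta=6, Gamma=7

The standard divisor is 49920/40 = 1248.
Standard quotas: Alpha 0.4816, Delta 9.7163, Beta 0.5256, Eta 7.4391, Epsilon 9.1370, Zeta 6.1987, Gamma 6.5016.
Lower quotas: Alpha 0, Delta 9, Beta 0, Eta 7, Epsilon 9, Zeta 6, Gamma 6 (sum 37, leaving 3 seats).
Remainders in descending order: Delta 0.7163, Beta 0.5256, Gamma 0.5016, Alpha 0.4816, Eta 0.4391, Zeta 0.1987, Epsilon 0.1370.
The surplus seats go to Delta, Beta, Gamma.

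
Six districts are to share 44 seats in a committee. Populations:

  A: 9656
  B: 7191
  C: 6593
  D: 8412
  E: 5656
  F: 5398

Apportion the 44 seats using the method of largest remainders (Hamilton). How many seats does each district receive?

Total 42906; standard divisor 42906/44 ≈ 975.136.
Standard quotas: A 9.9022, B 7.3744, C 6.7611, D 8.6265, E 5.8002, F 5.5356.
Lower quotas: A 9, B 7, C 6, D 8, E 5, F 5 (sum 40, leaving 4 seats).
Remainders in descending order: A 0.9022, E 0.8002, C 0.7611, D 0.6265, F 0.5356, B 0.3744.
Largest remainders: A, E, C, D receive the extra seats.

A 10, B 7, C 7, D 9, E 6, F 5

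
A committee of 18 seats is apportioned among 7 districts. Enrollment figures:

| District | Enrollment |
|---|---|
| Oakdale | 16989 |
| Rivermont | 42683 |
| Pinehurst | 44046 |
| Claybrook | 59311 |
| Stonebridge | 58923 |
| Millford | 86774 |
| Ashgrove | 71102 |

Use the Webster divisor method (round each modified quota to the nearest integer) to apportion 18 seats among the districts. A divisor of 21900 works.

Oakdale 1, Rivermont 2, Pinehurst 2, Claybrook 3, Stonebridge 3, Millford 4, Ashgrove 3

With modified divisor 21900: modified quotas Oakdale 0.776, Rivermont 1.949, Pinehurst 2.011, Claybrook 2.708, Stonebridge 2.691, Millford 3.962, Ashgrove 3.247.
Rounding to the nearest integer: Oakdale 1, Rivermont 2, Pinehurst 2, Claybrook 3, Stonebridge 3, Millford 4, Ashgrove 3 (total 18).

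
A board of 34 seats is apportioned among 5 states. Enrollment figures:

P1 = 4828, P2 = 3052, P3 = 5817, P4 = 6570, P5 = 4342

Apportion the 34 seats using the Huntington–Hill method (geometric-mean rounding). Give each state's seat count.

P1 7, P2 4, P3 8, P4 9, P5 6

With divisor 719: modified quotas P1 6.715, P2 4.245, P3 8.090, P4 9.138, P5 6.039.
Geometric-mean thresholds: P1 √(6·7)=6.481, P2 √(4·5)=4.472, P3 √(8·9)=8.485, P4 √(9·10)=9.487, P5 √(6·7)=6.481.
Each quota rounded against its threshold gives P1 7, P2 4, P3 8, P4 9, P5 6 (total 34).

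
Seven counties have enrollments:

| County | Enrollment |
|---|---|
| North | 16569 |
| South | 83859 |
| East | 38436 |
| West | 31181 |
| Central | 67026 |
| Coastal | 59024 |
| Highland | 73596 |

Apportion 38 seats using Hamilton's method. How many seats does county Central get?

7

The standard divisor is 369691/38 ≈ 9728.711.
Standard quotas: North 1.7031, South 8.6197, East 3.9508, West 3.2050, Central 6.8895, Coastal 6.0670, Highland 7.5648.
Lower quotas: North 1, South 8, East 3, West 3, Central 6, Coastal 6, Highland 7 (sum 34, leaving 4 seats).
Remainders in descending order: East 0.9508, Central 0.8895, North 0.7031, South 0.6197, Highland 0.5648, West 0.2050, Coastal 0.0670.
The surplus seats go to East, Central, North, South.
Central receives 7.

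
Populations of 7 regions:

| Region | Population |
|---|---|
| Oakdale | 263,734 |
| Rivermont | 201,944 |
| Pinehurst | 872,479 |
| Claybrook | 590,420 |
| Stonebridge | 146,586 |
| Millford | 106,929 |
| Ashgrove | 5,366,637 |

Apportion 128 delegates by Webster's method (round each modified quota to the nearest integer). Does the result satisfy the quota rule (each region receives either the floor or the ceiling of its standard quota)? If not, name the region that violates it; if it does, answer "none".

Standard quotas: Oakdale 4.472, Rivermont 3.424, Pinehurst 14.794, Claybrook 10.011, Stonebridge 2.486, Millford 1.813, Ashgrove 90.999.
Webster allocation: Oakdale 4, Rivermont 3, Pinehurst 15, Claybrook 10, Stonebridge 2, Millford 2, Ashgrove 92.
Ashgrove has quota 90.999 (lower 90, upper 91) but receives 92 — outside the quota interval.

Ashgrove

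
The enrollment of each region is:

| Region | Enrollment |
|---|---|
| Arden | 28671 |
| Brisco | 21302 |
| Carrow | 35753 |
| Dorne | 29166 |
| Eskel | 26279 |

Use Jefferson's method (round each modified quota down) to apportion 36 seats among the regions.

Standard divisor 141171/36 ≈ 3921.417; standard quotas: Arden 7.311, Brisco 5.432, Carrow 9.117, Dorne 7.438, Eskel 6.701.
Rounding down gives 7, 5, 9, 7, 6 = 34 seats, so the divisor must be adjusted.
With modified divisor 3600: modified quotas Arden 7.964, Brisco 5.917, Carrow 9.931, Dorne 8.102, Eskel 7.300.
Rounding down: Arden 7, Brisco 5, Carrow 9, Dorne 8, Eskel 7 (total 36).

Arden 7, Brisco 5, Carrow 9, Dorne 8, Eskel 7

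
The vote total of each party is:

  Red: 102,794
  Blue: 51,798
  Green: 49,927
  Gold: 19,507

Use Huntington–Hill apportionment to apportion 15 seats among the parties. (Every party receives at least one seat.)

With divisor 14683: modified quotas Red 7.001, Blue 3.528, Green 3.400, Gold 1.329.
Geometric-mean thresholds: Red √(7·8)=7.483, Blue √(3·4)=3.464, Green √(3·4)=3.464, Gold √(1·2)=1.414.
Each quota rounded against its threshold gives Red 7, Blue 4, Green 3, Gold 1 (total 15).

Red: 7; Blue: 4; Green: 3; Gold: 1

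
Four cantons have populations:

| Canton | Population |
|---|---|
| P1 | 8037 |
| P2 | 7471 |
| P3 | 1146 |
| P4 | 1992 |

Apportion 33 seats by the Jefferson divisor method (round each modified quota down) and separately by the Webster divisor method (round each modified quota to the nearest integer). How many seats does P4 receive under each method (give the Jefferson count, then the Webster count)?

Jefferson: P1 15, P2 13, P3 2, P4 3.
Webster: P1 14, P2 13, P3 2, P4 4.
P4 gets 3 under Jefferson and 4 under Webster.

3 and 4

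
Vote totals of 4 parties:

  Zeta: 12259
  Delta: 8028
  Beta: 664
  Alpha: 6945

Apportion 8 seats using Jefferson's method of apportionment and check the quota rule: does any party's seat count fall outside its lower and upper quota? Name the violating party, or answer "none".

Standard quotas: Zeta 3.516, Delta 2.302, Beta 0.190, Alpha 1.992.
Jefferson allocation: Zeta 4, Delta 2, Beta 0, Alpha 2.
Every allocation lies between the lower and upper quota.

none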